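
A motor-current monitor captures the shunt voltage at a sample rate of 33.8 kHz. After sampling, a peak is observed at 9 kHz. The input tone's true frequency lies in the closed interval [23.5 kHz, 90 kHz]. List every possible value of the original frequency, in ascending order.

24.8 kHz, 42.8 kHz, 58.6 kHz, 76.6 kHz

Frequencies that alias to 9 kHz are k·fs ± 9 kHz for integer k ≥ 0.
k=0: 9 kHz.
k=1: 24.8 kHz, 42.8 kHz.
k=2: 58.6 kHz, 76.6 kHz.
k=3: 92.4 kHz, 110.4 kHz.
Within [23.5 kHz, 90 kHz]: 24.8 kHz, 42.8 kHz, 58.6 kHz, 76.6 kHz.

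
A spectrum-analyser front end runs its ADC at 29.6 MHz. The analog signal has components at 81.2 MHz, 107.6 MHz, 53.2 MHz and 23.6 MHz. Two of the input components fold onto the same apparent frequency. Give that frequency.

fs/2 = 14.8 MHz.
81.2 MHz mod fs = 22 MHz.
22 MHz > fs/2 = 14.8 MHz, folds to fs − 22 MHz = 7.6 MHz.
107.6 MHz mod fs = 18.8 MHz.
18.8 MHz > fs/2 = 14.8 MHz, folds to fs − 18.8 MHz = 10.8 MHz.
53.2 MHz mod fs = 23.6 MHz.
23.6 MHz > fs/2 = 14.8 MHz, folds to fs − 23.6 MHz = 6 MHz.
23.6 MHz > fs/2 = 14.8 MHz, folds to fs − 23.6 MHz = 6 MHz.
23.6 MHz and 53.2 MHz both map to 6 MHz.

6 MHz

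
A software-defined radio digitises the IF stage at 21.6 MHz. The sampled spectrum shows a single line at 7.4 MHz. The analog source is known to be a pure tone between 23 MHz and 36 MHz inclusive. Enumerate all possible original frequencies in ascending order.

29 MHz, 35.8 MHz

Frequencies that alias to 7.4 MHz are k·fs ± 7.4 MHz for integer k ≥ 0.
k=0: 7.4 MHz.
k=1: 14.2 MHz, 29 MHz.
k=2: 35.8 MHz, 50.6 MHz.
k=3: 57.4 MHz, 72.2 MHz.
Within [23 MHz, 36 MHz]: 29 MHz, 35.8 MHz.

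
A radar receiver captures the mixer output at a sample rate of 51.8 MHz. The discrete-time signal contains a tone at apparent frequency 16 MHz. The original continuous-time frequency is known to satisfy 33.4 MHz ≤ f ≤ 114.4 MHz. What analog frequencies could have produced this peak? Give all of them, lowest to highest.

35.8 MHz, 67.8 MHz, 87.6 MHz

Frequencies that alias to 16 MHz are k·fs ± 16 MHz for integer k ≥ 0.
k=0: 16 MHz.
k=1: 35.8 MHz, 67.8 MHz.
k=2: 87.6 MHz, 119.6 MHz.
k=3: 139.4 MHz, 171.4 MHz.
Within [33.4 MHz, 114.4 MHz]: 35.8 MHz, 67.8 MHz, 87.6 MHz.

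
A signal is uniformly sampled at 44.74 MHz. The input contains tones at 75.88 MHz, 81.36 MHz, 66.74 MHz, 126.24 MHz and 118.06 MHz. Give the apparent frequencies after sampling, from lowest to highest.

fs/2 = 22.37 MHz.
75.88 MHz mod fs = 31.14 MHz.
31.14 MHz > fs/2 = 22.37 MHz, folds to fs − 31.14 MHz = 13.6 MHz.
81.36 MHz mod fs = 36.62 MHz.
36.62 MHz > fs/2 = 22.37 MHz, folds to fs − 36.62 MHz = 8.12 MHz.
66.74 MHz mod fs = 22 MHz.
22 MHz ≤ fs/2 = 22.37 MHz, appears at 22 MHz.
126.24 MHz mod fs = 36.76 MHz.
36.76 MHz > fs/2 = 22.37 MHz, folds to fs − 36.76 MHz = 7.98 MHz.
118.06 MHz mod fs = 28.58 MHz.
28.58 MHz > fs/2 = 22.37 MHz, folds to fs − 28.58 MHz = 16.16 MHz.
Distinct values: {7.98 MHz, 8.12 MHz, 13.6 MHz, 16.16 MHz, 22 MHz}.

7.98 MHz, 8.12 MHz, 13.6 MHz, 16.16 MHz, 22 MHz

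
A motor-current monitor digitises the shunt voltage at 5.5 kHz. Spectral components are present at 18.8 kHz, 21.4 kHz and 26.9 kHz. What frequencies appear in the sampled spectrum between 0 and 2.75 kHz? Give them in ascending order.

0.6 kHz, 2.3 kHz

fs/2 = 2.75 kHz.
18.8 kHz mod fs = 2.3 kHz.
2.3 kHz ≤ fs/2 = 2.75 kHz, appears at 2.3 kHz.
21.4 kHz mod fs = 4.9 kHz.
4.9 kHz > fs/2 = 2.75 kHz, folds to fs − 4.9 kHz = 0.6 kHz.
26.9 kHz mod fs = 4.9 kHz.
4.9 kHz > fs/2 = 2.75 kHz, folds to fs − 4.9 kHz = 0.6 kHz.
Distinct values: {0.6 kHz, 2.3 kHz}.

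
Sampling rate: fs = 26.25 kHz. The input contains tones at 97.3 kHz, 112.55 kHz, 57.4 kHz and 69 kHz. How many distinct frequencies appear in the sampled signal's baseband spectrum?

fs/2 = 13.125 kHz.
97.3 kHz mod fs = 18.55 kHz.
18.55 kHz > fs/2 = 13.125 kHz, folds to fs − 18.55 kHz = 7.7 kHz.
112.55 kHz mod fs = 7.55 kHz.
7.55 kHz ≤ fs/2 = 13.125 kHz, appears at 7.55 kHz.
57.4 kHz mod fs = 4.9 kHz.
4.9 kHz ≤ fs/2 = 13.125 kHz, appears at 4.9 kHz.
69 kHz mod fs = 16.5 kHz.
16.5 kHz > fs/2 = 13.125 kHz, folds to fs − 16.5 kHz = 9.75 kHz.
Distinct values: {4.9 kHz, 7.55 kHz, 7.7 kHz, 9.75 kHz} → 4.

4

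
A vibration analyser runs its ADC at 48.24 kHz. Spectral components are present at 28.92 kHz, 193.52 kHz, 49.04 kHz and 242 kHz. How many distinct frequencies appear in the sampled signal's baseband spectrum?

3

fs/2 = 24.12 kHz.
28.92 kHz > fs/2 = 24.12 kHz, folds to fs − 28.92 kHz = 19.32 kHz.
193.52 kHz mod fs = 0.56 kHz.
0.56 kHz ≤ fs/2 = 24.12 kHz, appears at 0.56 kHz.
49.04 kHz mod fs = 0.8 kHz.
0.8 kHz ≤ fs/2 = 24.12 kHz, appears at 0.8 kHz.
242 kHz mod fs = 0.8 kHz.
0.8 kHz ≤ fs/2 = 24.12 kHz, appears at 0.8 kHz.
Distinct values: {0.56 kHz, 0.8 kHz, 19.32 kHz} → 3.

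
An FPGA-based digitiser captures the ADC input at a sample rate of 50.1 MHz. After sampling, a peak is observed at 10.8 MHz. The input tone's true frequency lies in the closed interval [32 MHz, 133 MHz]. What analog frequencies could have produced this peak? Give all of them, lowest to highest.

Frequencies that alias to 10.8 MHz are k·fs ± 10.8 MHz for integer k ≥ 0.
k=0: 10.8 MHz.
k=1: 39.3 MHz, 60.9 MHz.
k=2: 89.4 MHz, 111 MHz.
k=3: 139.5 MHz, 161.1 MHz.
Within [32 MHz, 133 MHz]: 39.3 MHz, 60.9 MHz, 89.4 MHz, 111 MHz.

39.3 MHz, 60.9 MHz, 89.4 MHz, 111 MHz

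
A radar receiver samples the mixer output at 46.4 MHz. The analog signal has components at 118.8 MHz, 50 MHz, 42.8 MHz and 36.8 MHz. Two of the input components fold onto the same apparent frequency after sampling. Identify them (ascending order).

fs/2 = 23.2 MHz.
118.8 MHz mod fs = 26 MHz.
26 MHz > fs/2 = 23.2 MHz, folds to fs − 26 MHz = 20.4 MHz.
50 MHz mod fs = 3.6 MHz.
3.6 MHz ≤ fs/2 = 23.2 MHz, appears at 3.6 MHz.
42.8 MHz > fs/2 = 23.2 MHz, folds to fs − 42.8 MHz = 3.6 MHz.
36.8 MHz > fs/2 = 23.2 MHz, folds to fs − 36.8 MHz = 9.6 MHz.
42.8 MHz and 50 MHz both map to 3.6 MHz.

42.8 MHz, 50 MHz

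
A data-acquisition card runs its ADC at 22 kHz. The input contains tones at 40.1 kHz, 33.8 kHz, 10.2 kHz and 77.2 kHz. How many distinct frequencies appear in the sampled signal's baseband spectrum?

3

fs/2 = 11 kHz.
40.1 kHz mod fs = 18.1 kHz.
18.1 kHz > fs/2 = 11 kHz, folds to fs − 18.1 kHz = 3.9 kHz.
33.8 kHz mod fs = 11.8 kHz.
11.8 kHz > fs/2 = 11 kHz, folds to fs − 11.8 kHz = 10.2 kHz.
10.2 kHz ≤ fs/2 = 11 kHz, passes unchanged.
77.2 kHz mod fs = 11.2 kHz.
11.2 kHz > fs/2 = 11 kHz, folds to fs − 11.2 kHz = 10.8 kHz.
Distinct values: {3.9 kHz, 10.2 kHz, 10.8 kHz} → 3.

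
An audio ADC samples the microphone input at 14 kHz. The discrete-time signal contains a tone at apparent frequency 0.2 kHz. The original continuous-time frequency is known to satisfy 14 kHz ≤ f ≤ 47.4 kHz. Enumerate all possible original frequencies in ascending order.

Frequencies that alias to 0.2 kHz are k·fs ± 0.2 kHz for integer k ≥ 0.
k=0: 0.2 kHz.
k=1: 13.8 kHz, 14.2 kHz.
k=2: 27.8 kHz, 28.2 kHz.
k=3: 41.8 kHz, 42.2 kHz.
k=4: 55.8 kHz, 56.2 kHz.
Within [14 kHz, 47.4 kHz]: 14.2 kHz, 27.8 kHz, 28.2 kHz, 41.8 kHz, 42.2 kHz.

14.2 kHz, 27.8 kHz, 28.2 kHz, 41.8 kHz, 42.2 kHz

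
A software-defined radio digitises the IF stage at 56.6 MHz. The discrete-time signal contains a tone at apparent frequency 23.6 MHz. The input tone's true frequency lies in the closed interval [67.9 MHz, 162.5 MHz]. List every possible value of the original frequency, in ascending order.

80.2 MHz, 89.6 MHz, 136.8 MHz, 146.2 MHz

Frequencies that alias to 23.6 MHz are k·fs ± 23.6 MHz for integer k ≥ 0.
k=0: 23.6 MHz.
k=1: 33 MHz, 80.2 MHz.
k=2: 89.6 MHz, 136.8 MHz.
k=3: 146.2 MHz, 193.4 MHz.
k=4: 202.8 MHz, 250 MHz.
Within [67.9 MHz, 162.5 MHz]: 80.2 MHz, 89.6 MHz, 136.8 MHz, 146.2 MHz.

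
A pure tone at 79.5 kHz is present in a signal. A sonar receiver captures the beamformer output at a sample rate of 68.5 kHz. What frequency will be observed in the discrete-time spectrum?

79.5 kHz mod fs = 11 kHz.
11 kHz ≤ fs/2 = 34.25 kHz, appears at 11 kHz.

11 kHz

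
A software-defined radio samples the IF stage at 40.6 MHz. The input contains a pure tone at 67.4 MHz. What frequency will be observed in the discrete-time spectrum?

67.4 MHz mod fs = 26.8 MHz.
26.8 MHz > fs/2 = 20.3 MHz, folds to fs − 26.8 MHz = 13.8 MHz.

13.8 MHz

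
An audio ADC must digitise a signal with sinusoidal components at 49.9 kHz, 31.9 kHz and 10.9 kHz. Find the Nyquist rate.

Highest-frequency component: 49.9 kHz.
Nyquist rate = 2 × 49.9 kHz = 99.8 kHz.

99.8 kHz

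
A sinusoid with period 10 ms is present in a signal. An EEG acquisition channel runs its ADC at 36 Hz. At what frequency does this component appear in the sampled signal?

T = 10 ms → f = 1/T = 100 Hz.
100 Hz mod fs = 28 Hz.
28 Hz > fs/2 = 18 Hz, folds to fs − 28 Hz = 8 Hz.

8 Hz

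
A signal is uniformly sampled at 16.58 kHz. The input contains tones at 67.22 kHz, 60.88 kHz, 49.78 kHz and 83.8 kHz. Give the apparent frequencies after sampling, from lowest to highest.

0.04 kHz, 0.9 kHz, 5.44 kHz

fs/2 = 8.29 kHz.
67.22 kHz mod fs = 0.9 kHz.
0.9 kHz ≤ fs/2 = 8.29 kHz, appears at 0.9 kHz.
60.88 kHz mod fs = 11.14 kHz.
11.14 kHz > fs/2 = 8.29 kHz, folds to fs − 11.14 kHz = 5.44 kHz.
49.78 kHz mod fs = 0.04 kHz.
0.04 kHz ≤ fs/2 = 8.29 kHz, appears at 0.04 kHz.
83.8 kHz mod fs = 0.9 kHz.
0.9 kHz ≤ fs/2 = 8.29 kHz, appears at 0.9 kHz.
Distinct values: {0.04 kHz, 0.9 kHz, 5.44 kHz}.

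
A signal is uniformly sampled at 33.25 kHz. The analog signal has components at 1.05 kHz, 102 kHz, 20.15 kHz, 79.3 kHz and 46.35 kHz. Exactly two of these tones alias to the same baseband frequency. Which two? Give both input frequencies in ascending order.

20.15 kHz, 46.35 kHz

fs/2 = 16.625 kHz.
1.05 kHz ≤ fs/2 = 16.625 kHz, passes unchanged.
102 kHz mod fs = 2.25 kHz.
2.25 kHz ≤ fs/2 = 16.625 kHz, appears at 2.25 kHz.
20.15 kHz > fs/2 = 16.625 kHz, folds to fs − 20.15 kHz = 13.1 kHz.
79.3 kHz mod fs = 12.8 kHz.
12.8 kHz ≤ fs/2 = 16.625 kHz, appears at 12.8 kHz.
46.35 kHz mod fs = 13.1 kHz.
13.1 kHz ≤ fs/2 = 16.625 kHz, appears at 13.1 kHz.
20.15 kHz and 46.35 kHz both map to 13.1 kHz.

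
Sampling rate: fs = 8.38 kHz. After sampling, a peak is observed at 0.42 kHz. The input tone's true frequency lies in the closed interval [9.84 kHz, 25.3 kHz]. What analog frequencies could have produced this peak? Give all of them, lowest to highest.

Frequencies that alias to 0.42 kHz are k·fs ± 0.42 kHz for integer k ≥ 0.
k=0: 0.42 kHz.
k=1: 7.96 kHz, 8.8 kHz.
k=2: 16.34 kHz, 17.18 kHz.
k=3: 24.72 kHz, 25.56 kHz.
k=4: 33.1 kHz, 33.94 kHz.
Within [9.84 kHz, 25.3 kHz]: 16.34 kHz, 17.18 kHz, 24.72 kHz.

16.34 kHz, 17.18 kHz, 24.72 kHz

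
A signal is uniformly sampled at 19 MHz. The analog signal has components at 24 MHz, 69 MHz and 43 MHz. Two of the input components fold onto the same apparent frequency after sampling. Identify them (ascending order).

24 MHz, 43 MHz

fs/2 = 9.5 MHz.
24 MHz mod fs = 5 MHz.
5 MHz ≤ fs/2 = 9.5 MHz, appears at 5 MHz.
69 MHz mod fs = 12 MHz.
12 MHz > fs/2 = 9.5 MHz, folds to fs − 12 MHz = 7 MHz.
43 MHz mod fs = 5 MHz.
5 MHz ≤ fs/2 = 9.5 MHz, appears at 5 MHz.
24 MHz and 43 MHz both map to 5 MHz.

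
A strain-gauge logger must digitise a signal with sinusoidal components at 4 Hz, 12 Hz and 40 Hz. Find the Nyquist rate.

80 Hz

Highest-frequency component: 40 Hz.
Nyquist rate = 2 × 40 Hz = 80 Hz.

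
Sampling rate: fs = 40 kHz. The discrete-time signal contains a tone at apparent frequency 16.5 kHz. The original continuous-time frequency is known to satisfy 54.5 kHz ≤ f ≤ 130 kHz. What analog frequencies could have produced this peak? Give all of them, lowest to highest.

56.5 kHz, 63.5 kHz, 96.5 kHz, 103.5 kHz

Frequencies that alias to 16.5 kHz are k·fs ± 16.5 kHz for integer k ≥ 0.
k=0: 16.5 kHz.
k=1: 23.5 kHz, 56.5 kHz.
k=2: 63.5 kHz, 96.5 kHz.
k=3: 103.5 kHz, 136.5 kHz.
k=4: 143.5 kHz, 176.5 kHz.
Within [54.5 kHz, 130 kHz]: 56.5 kHz, 63.5 kHz, 96.5 kHz, 103.5 kHz.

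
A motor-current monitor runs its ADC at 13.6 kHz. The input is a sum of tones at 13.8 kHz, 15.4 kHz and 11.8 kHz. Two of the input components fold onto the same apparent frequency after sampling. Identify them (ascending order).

11.8 kHz, 15.4 kHz

fs/2 = 6.8 kHz.
13.8 kHz mod fs = 0.2 kHz.
0.2 kHz ≤ fs/2 = 6.8 kHz, appears at 0.2 kHz.
15.4 kHz mod fs = 1.8 kHz.
1.8 kHz ≤ fs/2 = 6.8 kHz, appears at 1.8 kHz.
11.8 kHz > fs/2 = 6.8 kHz, folds to fs − 11.8 kHz = 1.8 kHz.
11.8 kHz and 15.4 kHz both map to 1.8 kHz.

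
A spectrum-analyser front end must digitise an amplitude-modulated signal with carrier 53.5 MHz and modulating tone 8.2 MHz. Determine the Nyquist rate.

123.4 MHz

AM sidebands sit at fc ± fm = 45.3 MHz and 61.7 MHz.
Highest-frequency component: 61.7 MHz.
Nyquist rate = 2 × 61.7 MHz = 123.4 MHz.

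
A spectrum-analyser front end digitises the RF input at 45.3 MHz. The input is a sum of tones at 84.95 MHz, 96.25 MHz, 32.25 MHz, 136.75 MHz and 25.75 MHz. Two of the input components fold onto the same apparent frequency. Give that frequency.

5.65 MHz

fs/2 = 22.65 MHz.
84.95 MHz mod fs = 39.65 MHz.
39.65 MHz > fs/2 = 22.65 MHz, folds to fs − 39.65 MHz = 5.65 MHz.
96.25 MHz mod fs = 5.65 MHz.
5.65 MHz ≤ fs/2 = 22.65 MHz, appears at 5.65 MHz.
32.25 MHz > fs/2 = 22.65 MHz, folds to fs − 32.25 MHz = 13.05 MHz.
136.75 MHz mod fs = 0.85 MHz.
0.85 MHz ≤ fs/2 = 22.65 MHz, appears at 0.85 MHz.
25.75 MHz > fs/2 = 22.65 MHz, folds to fs − 25.75 MHz = 19.55 MHz.
84.95 MHz and 96.25 MHz both map to 5.65 MHz.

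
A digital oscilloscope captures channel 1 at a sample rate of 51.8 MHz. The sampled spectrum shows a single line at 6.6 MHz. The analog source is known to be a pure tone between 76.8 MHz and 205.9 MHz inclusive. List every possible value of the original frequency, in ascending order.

97 MHz, 110.2 MHz, 148.8 MHz, 162 MHz, 200.6 MHz

Frequencies that alias to 6.6 MHz are k·fs ± 6.6 MHz for integer k ≥ 0.
k=0: 6.6 MHz.
k=1: 45.2 MHz, 58.4 MHz.
k=2: 97 MHz, 110.2 MHz.
k=3: 148.8 MHz, 162 MHz.
k=4: 200.6 MHz, 213.8 MHz.
k=5: 252.4 MHz, 265.6 MHz.
Within [76.8 MHz, 205.9 MHz]: 97 MHz, 110.2 MHz, 148.8 MHz, 162 MHz, 200.6 MHz.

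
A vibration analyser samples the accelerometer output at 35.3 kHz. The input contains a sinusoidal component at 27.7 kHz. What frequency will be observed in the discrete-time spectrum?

27.7 kHz > fs/2 = 17.65 kHz, folds to fs − 27.7 kHz = 7.6 kHz.

7.6 kHz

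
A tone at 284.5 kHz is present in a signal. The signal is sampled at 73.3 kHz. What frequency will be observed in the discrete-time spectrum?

8.7 kHz

284.5 kHz mod fs = 64.6 kHz.
64.6 kHz > fs/2 = 36.65 kHz, folds to fs − 64.6 kHz = 8.7 kHz.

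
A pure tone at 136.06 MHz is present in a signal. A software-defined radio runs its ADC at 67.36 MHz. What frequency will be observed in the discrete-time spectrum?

1.34 MHz

136.06 MHz mod fs = 1.34 MHz.
1.34 MHz ≤ fs/2 = 33.68 MHz, appears at 1.34 MHz.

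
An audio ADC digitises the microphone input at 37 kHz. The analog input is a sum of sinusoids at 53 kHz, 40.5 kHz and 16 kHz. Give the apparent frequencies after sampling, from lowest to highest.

fs/2 = 18.5 kHz.
53 kHz mod fs = 16 kHz.
16 kHz ≤ fs/2 = 18.5 kHz, appears at 16 kHz.
40.5 kHz mod fs = 3.5 kHz.
3.5 kHz ≤ fs/2 = 18.5 kHz, appears at 3.5 kHz.
16 kHz ≤ fs/2 = 18.5 kHz, passes unchanged.
Distinct values: {3.5 kHz, 16 kHz}.

3.5 kHz, 16 kHz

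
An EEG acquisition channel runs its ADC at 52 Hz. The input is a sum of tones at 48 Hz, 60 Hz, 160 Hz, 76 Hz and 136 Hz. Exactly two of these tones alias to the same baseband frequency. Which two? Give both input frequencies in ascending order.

fs/2 = 26 Hz.
48 Hz > fs/2 = 26 Hz, folds to fs − 48 Hz = 4 Hz.
60 Hz mod fs = 8 Hz.
8 Hz ≤ fs/2 = 26 Hz, appears at 8 Hz.
160 Hz mod fs = 4 Hz.
4 Hz ≤ fs/2 = 26 Hz, appears at 4 Hz.
76 Hz mod fs = 24 Hz.
24 Hz ≤ fs/2 = 26 Hz, appears at 24 Hz.
136 Hz mod fs = 32 Hz.
32 Hz > fs/2 = 26 Hz, folds to fs − 32 Hz = 20 Hz.
48 Hz and 160 Hz both map to 4 Hz.

48 Hz, 160 Hz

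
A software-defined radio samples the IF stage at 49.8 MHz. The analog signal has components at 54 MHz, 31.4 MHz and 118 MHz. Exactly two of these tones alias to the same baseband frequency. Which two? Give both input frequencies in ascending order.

fs/2 = 24.9 MHz.
54 MHz mod fs = 4.2 MHz.
4.2 MHz ≤ fs/2 = 24.9 MHz, appears at 4.2 MHz.
31.4 MHz > fs/2 = 24.9 MHz, folds to fs − 31.4 MHz = 18.4 MHz.
118 MHz mod fs = 18.4 MHz.
18.4 MHz ≤ fs/2 = 24.9 MHz, appears at 18.4 MHz.
31.4 MHz and 118 MHz both map to 18.4 MHz.

31.4 MHz, 118 MHz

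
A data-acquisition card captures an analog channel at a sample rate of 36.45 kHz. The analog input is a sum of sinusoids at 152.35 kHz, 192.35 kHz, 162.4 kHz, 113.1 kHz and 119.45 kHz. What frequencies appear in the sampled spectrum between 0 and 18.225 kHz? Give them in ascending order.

fs/2 = 18.225 kHz.
152.35 kHz mod fs = 6.55 kHz.
6.55 kHz ≤ fs/2 = 18.225 kHz, appears at 6.55 kHz.
192.35 kHz mod fs = 10.1 kHz.
10.1 kHz ≤ fs/2 = 18.225 kHz, appears at 10.1 kHz.
162.4 kHz mod fs = 16.6 kHz.
16.6 kHz ≤ fs/2 = 18.225 kHz, appears at 16.6 kHz.
113.1 kHz mod fs = 3.75 kHz.
3.75 kHz ≤ fs/2 = 18.225 kHz, appears at 3.75 kHz.
119.45 kHz mod fs = 10.1 kHz.
10.1 kHz ≤ fs/2 = 18.225 kHz, appears at 10.1 kHz.
Distinct values: {3.75 kHz, 6.55 kHz, 10.1 kHz, 16.6 kHz}.

3.75 kHz, 6.55 kHz, 10.1 kHz, 16.6 kHz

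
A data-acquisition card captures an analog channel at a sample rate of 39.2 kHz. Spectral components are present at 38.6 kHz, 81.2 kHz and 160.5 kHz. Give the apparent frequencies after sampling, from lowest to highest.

fs/2 = 19.6 kHz.
38.6 kHz > fs/2 = 19.6 kHz, folds to fs − 38.6 kHz = 0.6 kHz.
81.2 kHz mod fs = 2.8 kHz.
2.8 kHz ≤ fs/2 = 19.6 kHz, appears at 2.8 kHz.
160.5 kHz mod fs = 3.7 kHz.
3.7 kHz ≤ fs/2 = 19.6 kHz, appears at 3.7 kHz.
Distinct values: {0.6 kHz, 2.8 kHz, 3.7 kHz}.

0.6 kHz, 2.8 kHz, 3.7 kHz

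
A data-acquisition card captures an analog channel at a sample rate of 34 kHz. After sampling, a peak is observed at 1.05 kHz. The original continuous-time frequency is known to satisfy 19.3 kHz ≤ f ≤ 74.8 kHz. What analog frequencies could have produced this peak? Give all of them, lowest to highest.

Frequencies that alias to 1.05 kHz are k·fs ± 1.05 kHz for integer k ≥ 0.
k=0: 1.05 kHz.
k=1: 32.95 kHz, 35.05 kHz.
k=2: 66.95 kHz, 69.05 kHz.
k=3: 100.95 kHz, 103.05 kHz.
Within [19.3 kHz, 74.8 kHz]: 32.95 kHz, 35.05 kHz, 66.95 kHz, 69.05 kHz.

32.95 kHz, 35.05 kHz, 66.95 kHz, 69.05 kHz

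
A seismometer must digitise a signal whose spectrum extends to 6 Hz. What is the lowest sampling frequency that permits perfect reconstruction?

12 Hz

Nyquist rate = 2 × 6 Hz = 12 Hz.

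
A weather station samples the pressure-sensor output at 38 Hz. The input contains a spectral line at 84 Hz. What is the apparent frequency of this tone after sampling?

8 Hz

84 Hz mod fs = 8 Hz.
8 Hz ≤ fs/2 = 19 Hz, appears at 8 Hz.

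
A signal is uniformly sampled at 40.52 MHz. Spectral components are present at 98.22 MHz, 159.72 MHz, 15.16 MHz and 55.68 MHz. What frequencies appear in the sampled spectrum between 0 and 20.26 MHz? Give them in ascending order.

2.36 MHz, 15.16 MHz, 17.18 MHz

fs/2 = 20.26 MHz.
98.22 MHz mod fs = 17.18 MHz.
17.18 MHz ≤ fs/2 = 20.26 MHz, appears at 17.18 MHz.
159.72 MHz mod fs = 38.16 MHz.
38.16 MHz > fs/2 = 20.26 MHz, folds to fs − 38.16 MHz = 2.36 MHz.
15.16 MHz ≤ fs/2 = 20.26 MHz, passes unchanged.
55.68 MHz mod fs = 15.16 MHz.
15.16 MHz ≤ fs/2 = 20.26 MHz, appears at 15.16 MHz.
Distinct values: {2.36 MHz, 15.16 MHz, 17.18 MHz}.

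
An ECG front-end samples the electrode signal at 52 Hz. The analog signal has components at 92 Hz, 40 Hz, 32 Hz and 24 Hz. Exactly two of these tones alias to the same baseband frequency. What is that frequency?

12 Hz

fs/2 = 26 Hz.
92 Hz mod fs = 40 Hz.
40 Hz > fs/2 = 26 Hz, folds to fs − 40 Hz = 12 Hz.
40 Hz > fs/2 = 26 Hz, folds to fs − 40 Hz = 12 Hz.
32 Hz > fs/2 = 26 Hz, folds to fs − 32 Hz = 20 Hz.
24 Hz ≤ fs/2 = 26 Hz, passes unchanged.
40 Hz and 92 Hz both map to 12 Hz.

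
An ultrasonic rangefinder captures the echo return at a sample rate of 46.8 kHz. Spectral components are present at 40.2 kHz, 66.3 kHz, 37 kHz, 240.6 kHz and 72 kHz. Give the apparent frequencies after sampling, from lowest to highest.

fs/2 = 23.4 kHz.
40.2 kHz > fs/2 = 23.4 kHz, folds to fs − 40.2 kHz = 6.6 kHz.
66.3 kHz mod fs = 19.5 kHz.
19.5 kHz ≤ fs/2 = 23.4 kHz, appears at 19.5 kHz.
37 kHz > fs/2 = 23.4 kHz, folds to fs − 37 kHz = 9.8 kHz.
240.6 kHz mod fs = 6.6 kHz.
6.6 kHz ≤ fs/2 = 23.4 kHz, appears at 6.6 kHz.
72 kHz mod fs = 25.2 kHz.
25.2 kHz > fs/2 = 23.4 kHz, folds to fs − 25.2 kHz = 21.6 kHz.
Distinct values: {6.6 kHz, 9.8 kHz, 19.5 kHz, 21.6 kHz}.

6.6 kHz, 9.8 kHz, 19.5 kHz, 21.6 kHz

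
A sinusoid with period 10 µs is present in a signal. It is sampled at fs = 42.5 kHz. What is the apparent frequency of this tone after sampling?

T = 10 µs → f = 1/T = 100 kHz.
100 kHz mod fs = 15 kHz.
15 kHz ≤ fs/2 = 21.25 kHz, appears at 15 kHz.

15 kHz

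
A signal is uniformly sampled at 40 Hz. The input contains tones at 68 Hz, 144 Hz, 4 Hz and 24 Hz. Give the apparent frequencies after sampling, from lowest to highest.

fs/2 = 20 Hz.
68 Hz mod fs = 28 Hz.
28 Hz > fs/2 = 20 Hz, folds to fs − 28 Hz = 12 Hz.
144 Hz mod fs = 24 Hz.
24 Hz > fs/2 = 20 Hz, folds to fs − 24 Hz = 16 Hz.
4 Hz ≤ fs/2 = 20 Hz, passes unchanged.
24 Hz > fs/2 = 20 Hz, folds to fs − 24 Hz = 16 Hz.
Distinct values: {4 Hz, 12 Hz, 16 Hz}.

4 Hz, 12 Hz, 16 Hz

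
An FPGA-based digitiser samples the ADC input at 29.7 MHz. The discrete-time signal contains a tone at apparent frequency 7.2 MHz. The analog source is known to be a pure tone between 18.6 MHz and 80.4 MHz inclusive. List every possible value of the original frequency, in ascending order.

22.5 MHz, 36.9 MHz, 52.2 MHz, 66.6 MHz

Frequencies that alias to 7.2 MHz are k·fs ± 7.2 MHz for integer k ≥ 0.
k=0: 7.2 MHz.
k=1: 22.5 MHz, 36.9 MHz.
k=2: 52.2 MHz, 66.6 MHz.
k=3: 81.9 MHz, 96.3 MHz.
Within [18.6 MHz, 80.4 MHz]: 22.5 MHz, 36.9 MHz, 52.2 MHz, 66.6 MHz.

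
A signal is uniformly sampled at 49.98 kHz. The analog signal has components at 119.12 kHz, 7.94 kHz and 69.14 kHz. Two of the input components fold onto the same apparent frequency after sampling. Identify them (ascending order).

fs/2 = 24.99 kHz.
119.12 kHz mod fs = 19.16 kHz.
19.16 kHz ≤ fs/2 = 24.99 kHz, appears at 19.16 kHz.
7.94 kHz ≤ fs/2 = 24.99 kHz, passes unchanged.
69.14 kHz mod fs = 19.16 kHz.
19.16 kHz ≤ fs/2 = 24.99 kHz, appears at 19.16 kHz.
69.14 kHz and 119.12 kHz both map to 19.16 kHz.

69.14 kHz, 119.12 kHz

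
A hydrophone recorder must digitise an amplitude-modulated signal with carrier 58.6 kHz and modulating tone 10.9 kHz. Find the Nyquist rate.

AM sidebands sit at fc ± fm = 47.7 kHz and 69.5 kHz.
Highest-frequency component: 69.5 kHz.
Nyquist rate = 2 × 69.5 kHz = 139 kHz.

139 kHz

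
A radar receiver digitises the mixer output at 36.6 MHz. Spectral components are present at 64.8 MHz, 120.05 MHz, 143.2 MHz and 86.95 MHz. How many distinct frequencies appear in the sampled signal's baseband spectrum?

4

fs/2 = 18.3 MHz.
64.8 MHz mod fs = 28.2 MHz.
28.2 MHz > fs/2 = 18.3 MHz, folds to fs − 28.2 MHz = 8.4 MHz.
120.05 MHz mod fs = 10.25 MHz.
10.25 MHz ≤ fs/2 = 18.3 MHz, appears at 10.25 MHz.
143.2 MHz mod fs = 33.4 MHz.
33.4 MHz > fs/2 = 18.3 MHz, folds to fs − 33.4 MHz = 3.2 MHz.
86.95 MHz mod fs = 13.75 MHz.
13.75 MHz ≤ fs/2 = 18.3 MHz, appears at 13.75 MHz.
Distinct values: {3.2 MHz, 8.4 MHz, 10.25 MHz, 13.75 MHz} → 4.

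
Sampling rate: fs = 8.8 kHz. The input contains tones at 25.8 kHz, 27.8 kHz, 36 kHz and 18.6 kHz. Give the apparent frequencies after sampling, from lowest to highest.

fs/2 = 4.4 kHz.
25.8 kHz mod fs = 8.2 kHz.
8.2 kHz > fs/2 = 4.4 kHz, folds to fs − 8.2 kHz = 0.6 kHz.
27.8 kHz mod fs = 1.4 kHz.
1.4 kHz ≤ fs/2 = 4.4 kHz, appears at 1.4 kHz.
36 kHz mod fs = 0.8 kHz.
0.8 kHz ≤ fs/2 = 4.4 kHz, appears at 0.8 kHz.
18.6 kHz mod fs = 1 kHz.
1 kHz ≤ fs/2 = 4.4 kHz, appears at 1 kHz.
Distinct values: {0.6 kHz, 0.8 kHz, 1 kHz, 1.4 kHz}.

0.6 kHz, 0.8 kHz, 1 kHz, 1.4 kHz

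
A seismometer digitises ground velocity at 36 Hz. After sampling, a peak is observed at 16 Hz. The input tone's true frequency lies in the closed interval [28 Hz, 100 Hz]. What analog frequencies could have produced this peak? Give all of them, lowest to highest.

52 Hz, 56 Hz, 88 Hz, 92 Hz

Frequencies that alias to 16 Hz are k·fs ± 16 Hz for integer k ≥ 0.
k=0: 16 Hz.
k=1: 20 Hz, 52 Hz.
k=2: 56 Hz, 88 Hz.
k=3: 92 Hz, 124 Hz.
k=4: 128 Hz, 160 Hz.
Within [28 Hz, 100 Hz]: 52 Hz, 56 Hz, 88 Hz, 92 Hz.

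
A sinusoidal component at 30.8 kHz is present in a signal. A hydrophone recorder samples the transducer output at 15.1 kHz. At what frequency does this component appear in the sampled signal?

30.8 kHz mod fs = 0.6 kHz.
0.6 kHz ≤ fs/2 = 7.55 kHz, appears at 0.6 kHz.

0.6 kHz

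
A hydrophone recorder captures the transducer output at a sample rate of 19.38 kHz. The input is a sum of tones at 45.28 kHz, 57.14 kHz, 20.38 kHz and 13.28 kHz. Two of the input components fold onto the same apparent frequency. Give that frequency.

1 kHz

fs/2 = 9.69 kHz.
45.28 kHz mod fs = 6.52 kHz.
6.52 kHz ≤ fs/2 = 9.69 kHz, appears at 6.52 kHz.
57.14 kHz mod fs = 18.38 kHz.
18.38 kHz > fs/2 = 9.69 kHz, folds to fs − 18.38 kHz = 1 kHz.
20.38 kHz mod fs = 1 kHz.
1 kHz ≤ fs/2 = 9.69 kHz, appears at 1 kHz.
13.28 kHz > fs/2 = 9.69 kHz, folds to fs − 13.28 kHz = 6.1 kHz.
20.38 kHz and 57.14 kHz both map to 1 kHz.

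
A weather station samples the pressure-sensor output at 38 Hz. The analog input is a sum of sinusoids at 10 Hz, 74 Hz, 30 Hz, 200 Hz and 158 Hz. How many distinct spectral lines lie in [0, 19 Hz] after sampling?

fs/2 = 19 Hz.
10 Hz ≤ fs/2 = 19 Hz, passes unchanged.
74 Hz mod fs = 36 Hz.
36 Hz > fs/2 = 19 Hz, folds to fs − 36 Hz = 2 Hz.
30 Hz > fs/2 = 19 Hz, folds to fs − 30 Hz = 8 Hz.
200 Hz mod fs = 10 Hz.
10 Hz ≤ fs/2 = 19 Hz, appears at 10 Hz.
158 Hz mod fs = 6 Hz.
6 Hz ≤ fs/2 = 19 Hz, appears at 6 Hz.
Distinct values: {2 Hz, 6 Hz, 8 Hz, 10 Hz} → 4.

4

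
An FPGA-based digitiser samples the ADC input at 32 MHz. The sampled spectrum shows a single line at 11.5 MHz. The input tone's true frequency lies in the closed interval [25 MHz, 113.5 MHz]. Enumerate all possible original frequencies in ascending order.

Frequencies that alias to 11.5 MHz are k·fs ± 11.5 MHz for integer k ≥ 0.
k=0: 11.5 MHz.
k=1: 20.5 MHz, 43.5 MHz.
k=2: 52.5 MHz, 75.5 MHz.
k=3: 84.5 MHz, 107.5 MHz.
k=4: 116.5 MHz, 139.5 MHz.
Within [25 MHz, 113.5 MHz]: 43.5 MHz, 52.5 MHz, 75.5 MHz, 84.5 MHz, 107.5 MHz.

43.5 MHz, 52.5 MHz, 75.5 MHz, 84.5 MHz, 107.5 MHz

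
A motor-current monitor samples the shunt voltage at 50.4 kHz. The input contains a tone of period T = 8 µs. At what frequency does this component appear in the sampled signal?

T = 8 µs → f = 1/T = 125 kHz.
125 kHz mod fs = 24.2 kHz.
24.2 kHz ≤ fs/2 = 25.2 kHz, appears at 24.2 kHz.

24.2 kHz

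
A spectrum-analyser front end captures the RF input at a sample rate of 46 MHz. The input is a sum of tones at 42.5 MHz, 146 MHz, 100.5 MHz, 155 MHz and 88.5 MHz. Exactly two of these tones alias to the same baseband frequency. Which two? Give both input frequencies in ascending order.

fs/2 = 23 MHz.
42.5 MHz > fs/2 = 23 MHz, folds to fs − 42.5 MHz = 3.5 MHz.
146 MHz mod fs = 8 MHz.
8 MHz ≤ fs/2 = 23 MHz, appears at 8 MHz.
100.5 MHz mod fs = 8.5 MHz.
8.5 MHz ≤ fs/2 = 23 MHz, appears at 8.5 MHz.
155 MHz mod fs = 17 MHz.
17 MHz ≤ fs/2 = 23 MHz, appears at 17 MHz.
88.5 MHz mod fs = 42.5 MHz.
42.5 MHz > fs/2 = 23 MHz, folds to fs − 42.5 MHz = 3.5 MHz.
42.5 MHz and 88.5 MHz both map to 3.5 MHz.

42.5 MHz, 88.5 MHz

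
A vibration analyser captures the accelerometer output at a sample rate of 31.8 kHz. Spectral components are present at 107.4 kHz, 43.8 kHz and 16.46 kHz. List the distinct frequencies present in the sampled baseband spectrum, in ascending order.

12 kHz, 15.34 kHz

fs/2 = 15.9 kHz.
107.4 kHz mod fs = 12 kHz.
12 kHz ≤ fs/2 = 15.9 kHz, appears at 12 kHz.
43.8 kHz mod fs = 12 kHz.
12 kHz ≤ fs/2 = 15.9 kHz, appears at 12 kHz.
16.46 kHz > fs/2 = 15.9 kHz, folds to fs − 16.46 kHz = 15.34 kHz.
Distinct values: {12 kHz, 15.34 kHz}.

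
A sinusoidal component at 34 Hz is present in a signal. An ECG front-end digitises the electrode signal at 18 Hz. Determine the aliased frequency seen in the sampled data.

34 Hz mod fs = 16 Hz.
16 Hz > fs/2 = 9 Hz, folds to fs − 16 Hz = 2 Hz.

2 Hz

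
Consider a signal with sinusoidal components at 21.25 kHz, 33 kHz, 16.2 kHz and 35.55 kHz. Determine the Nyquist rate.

Highest-frequency component: 35.55 kHz.
Nyquist rate = 2 × 35.55 kHz = 71.1 kHz.

71.1 kHz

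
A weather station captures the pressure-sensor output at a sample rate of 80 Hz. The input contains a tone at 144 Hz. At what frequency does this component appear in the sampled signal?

16 Hz

144 Hz mod fs = 64 Hz.
64 Hz > fs/2 = 40 Hz, folds to fs − 64 Hz = 16 Hz.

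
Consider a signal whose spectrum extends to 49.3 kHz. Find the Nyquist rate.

Nyquist rate = 2 × 49.3 kHz = 98.6 kHz.

98.6 kHz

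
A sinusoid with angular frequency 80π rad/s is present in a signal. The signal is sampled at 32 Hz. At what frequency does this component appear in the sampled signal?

8 Hz

ω = 80π rad/s → f = ω/(2π) = 40 Hz.
40 Hz mod fs = 8 Hz.
8 Hz ≤ fs/2 = 16 Hz, appears at 8 Hz.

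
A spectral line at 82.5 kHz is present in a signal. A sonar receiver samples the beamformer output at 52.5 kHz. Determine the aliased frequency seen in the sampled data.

82.5 kHz mod fs = 30 kHz.
30 kHz > fs/2 = 26.25 kHz, folds to fs − 30 kHz = 22.5 kHz.

22.5 kHz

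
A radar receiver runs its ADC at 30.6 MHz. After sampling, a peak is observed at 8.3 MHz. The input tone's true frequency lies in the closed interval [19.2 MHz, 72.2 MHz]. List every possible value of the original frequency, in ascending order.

22.3 MHz, 38.9 MHz, 52.9 MHz, 69.5 MHz

Frequencies that alias to 8.3 MHz are k·fs ± 8.3 MHz for integer k ≥ 0.
k=0: 8.3 MHz.
k=1: 22.3 MHz, 38.9 MHz.
k=2: 52.9 MHz, 69.5 MHz.
k=3: 83.5 MHz, 100.1 MHz.
Within [19.2 MHz, 72.2 MHz]: 22.3 MHz, 38.9 MHz, 52.9 MHz, 69.5 MHz.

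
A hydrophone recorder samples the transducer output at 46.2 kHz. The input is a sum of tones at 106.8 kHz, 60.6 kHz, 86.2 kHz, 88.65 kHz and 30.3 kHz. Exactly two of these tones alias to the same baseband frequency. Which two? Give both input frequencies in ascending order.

60.6 kHz, 106.8 kHz

fs/2 = 23.1 kHz.
106.8 kHz mod fs = 14.4 kHz.
14.4 kHz ≤ fs/2 = 23.1 kHz, appears at 14.4 kHz.
60.6 kHz mod fs = 14.4 kHz.
14.4 kHz ≤ fs/2 = 23.1 kHz, appears at 14.4 kHz.
86.2 kHz mod fs = 40 kHz.
40 kHz > fs/2 = 23.1 kHz, folds to fs − 40 kHz = 6.2 kHz.
88.65 kHz mod fs = 42.45 kHz.
42.45 kHz > fs/2 = 23.1 kHz, folds to fs − 42.45 kHz = 3.75 kHz.
30.3 kHz > fs/2 = 23.1 kHz, folds to fs − 30.3 kHz = 15.9 kHz.
60.6 kHz and 106.8 kHz both map to 14.4 kHz.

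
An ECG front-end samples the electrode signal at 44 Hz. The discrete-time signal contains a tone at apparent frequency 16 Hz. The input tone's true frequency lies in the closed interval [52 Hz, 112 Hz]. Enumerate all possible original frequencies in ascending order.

60 Hz, 72 Hz, 104 Hz

Frequencies that alias to 16 Hz are k·fs ± 16 Hz for integer k ≥ 0.
k=0: 16 Hz.
k=1: 28 Hz, 60 Hz.
k=2: 72 Hz, 104 Hz.
k=3: 116 Hz, 148 Hz.
Within [52 Hz, 112 Hz]: 60 Hz, 72 Hz, 104 Hz.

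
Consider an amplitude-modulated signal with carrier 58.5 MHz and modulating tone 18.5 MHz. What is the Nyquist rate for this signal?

154 MHz

AM sidebands sit at fc ± fm = 40 MHz and 77 MHz.
Highest-frequency component: 77 MHz.
Nyquist rate = 2 × 77 MHz = 154 MHz.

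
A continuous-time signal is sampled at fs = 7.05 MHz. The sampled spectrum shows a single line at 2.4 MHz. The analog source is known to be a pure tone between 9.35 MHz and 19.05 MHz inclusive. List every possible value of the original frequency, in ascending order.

Frequencies that alias to 2.4 MHz are k·fs ± 2.4 MHz for integer k ≥ 0.
k=0: 2.4 MHz.
k=1: 4.65 MHz, 9.45 MHz.
k=2: 11.7 MHz, 16.5 MHz.
k=3: 18.75 MHz, 23.55 MHz.
k=4: 25.8 MHz, 30.6 MHz.
Within [9.35 MHz, 19.05 MHz]: 9.45 MHz, 11.7 MHz, 16.5 MHz, 18.75 MHz.

9.45 MHz, 11.7 MHz, 16.5 MHz, 18.75 MHz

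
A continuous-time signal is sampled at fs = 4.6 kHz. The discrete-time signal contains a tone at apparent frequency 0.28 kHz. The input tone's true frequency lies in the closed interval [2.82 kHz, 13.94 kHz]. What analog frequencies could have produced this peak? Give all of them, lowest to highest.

Frequencies that alias to 0.28 kHz are k·fs ± 0.28 kHz for integer k ≥ 0.
k=0: 0.28 kHz.
k=1: 4.32 kHz, 4.88 kHz.
k=2: 8.92 kHz, 9.48 kHz.
k=3: 13.52 kHz, 14.08 kHz.
k=4: 18.12 kHz, 18.68 kHz.
Within [2.82 kHz, 13.94 kHz]: 4.32 kHz, 4.88 kHz, 8.92 kHz, 9.48 kHz, 13.52 kHz.

4.32 kHz, 4.88 kHz, 8.92 kHz, 9.48 kHz, 13.52 kHz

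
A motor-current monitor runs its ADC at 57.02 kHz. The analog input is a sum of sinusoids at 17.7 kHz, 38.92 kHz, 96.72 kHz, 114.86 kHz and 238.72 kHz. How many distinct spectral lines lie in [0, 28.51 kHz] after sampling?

5

fs/2 = 28.51 kHz.
17.7 kHz ≤ fs/2 = 28.51 kHz, passes unchanged.
38.92 kHz > fs/2 = 28.51 kHz, folds to fs − 38.92 kHz = 18.1 kHz.
96.72 kHz mod fs = 39.7 kHz.
39.7 kHz > fs/2 = 28.51 kHz, folds to fs − 39.7 kHz = 17.32 kHz.
114.86 kHz mod fs = 0.82 kHz.
0.82 kHz ≤ fs/2 = 28.51 kHz, appears at 0.82 kHz.
238.72 kHz mod fs = 10.64 kHz.
10.64 kHz ≤ fs/2 = 28.51 kHz, appears at 10.64 kHz.
Distinct values: {0.82 kHz, 10.64 kHz, 17.32 kHz, 17.7 kHz, 18.1 kHz} → 5.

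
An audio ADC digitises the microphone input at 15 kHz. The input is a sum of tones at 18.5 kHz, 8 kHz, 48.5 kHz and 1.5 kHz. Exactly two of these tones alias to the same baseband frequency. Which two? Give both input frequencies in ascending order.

18.5 kHz, 48.5 kHz

fs/2 = 7.5 kHz.
18.5 kHz mod fs = 3.5 kHz.
3.5 kHz ≤ fs/2 = 7.5 kHz, appears at 3.5 kHz.
8 kHz > fs/2 = 7.5 kHz, folds to fs − 8 kHz = 7 kHz.
48.5 kHz mod fs = 3.5 kHz.
3.5 kHz ≤ fs/2 = 7.5 kHz, appears at 3.5 kHz.
1.5 kHz ≤ fs/2 = 7.5 kHz, passes unchanged.
18.5 kHz and 48.5 kHz both map to 3.5 kHz.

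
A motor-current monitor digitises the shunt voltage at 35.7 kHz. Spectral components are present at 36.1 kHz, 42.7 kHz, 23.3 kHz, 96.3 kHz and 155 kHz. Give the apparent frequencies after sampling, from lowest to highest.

fs/2 = 17.85 kHz.
36.1 kHz mod fs = 0.4 kHz.
0.4 kHz ≤ fs/2 = 17.85 kHz, appears at 0.4 kHz.
42.7 kHz mod fs = 7 kHz.
7 kHz ≤ fs/2 = 17.85 kHz, appears at 7 kHz.
23.3 kHz > fs/2 = 17.85 kHz, folds to fs − 23.3 kHz = 12.4 kHz.
96.3 kHz mod fs = 24.9 kHz.
24.9 kHz > fs/2 = 17.85 kHz, folds to fs − 24.9 kHz = 10.8 kHz.
155 kHz mod fs = 12.2 kHz.
12.2 kHz ≤ fs/2 = 17.85 kHz, appears at 12.2 kHz.
Distinct values: {0.4 kHz, 7 kHz, 10.8 kHz, 12.2 kHz, 12.4 kHz}.

0.4 kHz, 7 kHz, 10.8 kHz, 12.2 kHz, 12.4 kHz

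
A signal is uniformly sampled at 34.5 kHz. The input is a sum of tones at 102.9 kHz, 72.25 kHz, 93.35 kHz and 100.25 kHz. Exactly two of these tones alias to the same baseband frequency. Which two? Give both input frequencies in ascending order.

fs/2 = 17.25 kHz.
102.9 kHz mod fs = 33.9 kHz.
33.9 kHz > fs/2 = 17.25 kHz, folds to fs − 33.9 kHz = 0.6 kHz.
72.25 kHz mod fs = 3.25 kHz.
3.25 kHz ≤ fs/2 = 17.25 kHz, appears at 3.25 kHz.
93.35 kHz mod fs = 24.35 kHz.
24.35 kHz > fs/2 = 17.25 kHz, folds to fs − 24.35 kHz = 10.15 kHz.
100.25 kHz mod fs = 31.25 kHz.
31.25 kHz > fs/2 = 17.25 kHz, folds to fs − 31.25 kHz = 3.25 kHz.
72.25 kHz and 100.25 kHz both map to 3.25 kHz.

72.25 kHz, 100.25 kHz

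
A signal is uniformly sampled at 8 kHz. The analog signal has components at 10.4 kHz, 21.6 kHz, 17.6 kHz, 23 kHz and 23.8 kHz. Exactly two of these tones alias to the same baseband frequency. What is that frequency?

fs/2 = 4 kHz.
10.4 kHz mod fs = 2.4 kHz.
2.4 kHz ≤ fs/2 = 4 kHz, appears at 2.4 kHz.
21.6 kHz mod fs = 5.6 kHz.
5.6 kHz > fs/2 = 4 kHz, folds to fs − 5.6 kHz = 2.4 kHz.
17.6 kHz mod fs = 1.6 kHz.
1.6 kHz ≤ fs/2 = 4 kHz, appears at 1.6 kHz.
23 kHz mod fs = 7 kHz.
7 kHz > fs/2 = 4 kHz, folds to fs − 7 kHz = 1 kHz.
23.8 kHz mod fs = 7.8 kHz.
7.8 kHz > fs/2 = 4 kHz, folds to fs − 7.8 kHz = 0.2 kHz.
10.4 kHz and 21.6 kHz both map to 2.4 kHz.

2.4 kHz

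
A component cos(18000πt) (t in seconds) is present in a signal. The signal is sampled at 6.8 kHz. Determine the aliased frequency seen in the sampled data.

ω = 18000π rad/s → f = ω/(2π) = 9000 Hz = 9 kHz.
9 kHz mod fs = 2.2 kHz.
2.2 kHz ≤ fs/2 = 3.4 kHz, appears at 2.2 kHz.

2.2 kHz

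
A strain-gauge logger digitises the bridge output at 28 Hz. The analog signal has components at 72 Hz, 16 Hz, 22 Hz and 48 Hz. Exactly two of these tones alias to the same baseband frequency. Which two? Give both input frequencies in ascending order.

fs/2 = 14 Hz.
72 Hz mod fs = 16 Hz.
16 Hz > fs/2 = 14 Hz, folds to fs − 16 Hz = 12 Hz.
16 Hz > fs/2 = 14 Hz, folds to fs − 16 Hz = 12 Hz.
22 Hz > fs/2 = 14 Hz, folds to fs − 22 Hz = 6 Hz.
48 Hz mod fs = 20 Hz.
20 Hz > fs/2 = 14 Hz, folds to fs − 20 Hz = 8 Hz.
16 Hz and 72 Hz both map to 12 Hz.

16 Hz, 72 Hz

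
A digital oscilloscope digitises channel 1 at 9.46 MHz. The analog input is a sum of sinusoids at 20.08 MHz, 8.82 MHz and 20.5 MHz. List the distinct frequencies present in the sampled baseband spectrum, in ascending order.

0.64 MHz, 1.16 MHz, 1.58 MHz

fs/2 = 4.73 MHz.
20.08 MHz mod fs = 1.16 MHz.
1.16 MHz ≤ fs/2 = 4.73 MHz, appears at 1.16 MHz.
8.82 MHz > fs/2 = 4.73 MHz, folds to fs − 8.82 MHz = 0.64 MHz.
20.5 MHz mod fs = 1.58 MHz.
1.58 MHz ≤ fs/2 = 4.73 MHz, appears at 1.58 MHz.
Distinct values: {0.64 MHz, 1.16 MHz, 1.58 MHz}.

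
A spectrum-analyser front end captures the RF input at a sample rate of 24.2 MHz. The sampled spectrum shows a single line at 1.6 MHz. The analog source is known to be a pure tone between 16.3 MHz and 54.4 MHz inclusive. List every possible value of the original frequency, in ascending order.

Frequencies that alias to 1.6 MHz are k·fs ± 1.6 MHz for integer k ≥ 0.
k=0: 1.6 MHz.
k=1: 22.6 MHz, 25.8 MHz.
k=2: 46.8 MHz, 50 MHz.
k=3: 71 MHz, 74.2 MHz.
Within [16.3 MHz, 54.4 MHz]: 22.6 MHz, 25.8 MHz, 46.8 MHz, 50 MHz.

22.6 MHz, 25.8 MHz, 46.8 MHz, 50 MHz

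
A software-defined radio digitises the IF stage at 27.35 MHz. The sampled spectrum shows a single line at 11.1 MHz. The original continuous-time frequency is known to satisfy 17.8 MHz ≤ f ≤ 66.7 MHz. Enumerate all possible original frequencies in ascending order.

38.45 MHz, 43.6 MHz, 65.8 MHz

Frequencies that alias to 11.1 MHz are k·fs ± 11.1 MHz for integer k ≥ 0.
k=0: 11.1 MHz.
k=1: 16.25 MHz, 38.45 MHz.
k=2: 43.6 MHz, 65.8 MHz.
k=3: 70.95 MHz, 93.15 MHz.
Within [17.8 MHz, 66.7 MHz]: 38.45 MHz, 43.6 MHz, 65.8 MHz.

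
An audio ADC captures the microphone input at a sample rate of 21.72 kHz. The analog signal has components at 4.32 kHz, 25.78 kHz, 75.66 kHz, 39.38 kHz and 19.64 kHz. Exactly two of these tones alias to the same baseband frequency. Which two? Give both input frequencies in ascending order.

25.78 kHz, 39.38 kHz

fs/2 = 10.86 kHz.
4.32 kHz ≤ fs/2 = 10.86 kHz, passes unchanged.
25.78 kHz mod fs = 4.06 kHz.
4.06 kHz ≤ fs/2 = 10.86 kHz, appears at 4.06 kHz.
75.66 kHz mod fs = 10.5 kHz.
10.5 kHz ≤ fs/2 = 10.86 kHz, appears at 10.5 kHz.
39.38 kHz mod fs = 17.66 kHz.
17.66 kHz > fs/2 = 10.86 kHz, folds to fs − 17.66 kHz = 4.06 kHz.
19.64 kHz > fs/2 = 10.86 kHz, folds to fs − 19.64 kHz = 2.08 kHz.
25.78 kHz and 39.38 kHz both map to 4.06 kHz.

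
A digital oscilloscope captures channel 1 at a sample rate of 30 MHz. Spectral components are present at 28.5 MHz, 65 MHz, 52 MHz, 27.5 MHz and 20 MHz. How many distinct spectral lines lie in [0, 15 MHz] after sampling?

fs/2 = 15 MHz.
28.5 MHz > fs/2 = 15 MHz, folds to fs − 28.5 MHz = 1.5 MHz.
65 MHz mod fs = 5 MHz.
5 MHz ≤ fs/2 = 15 MHz, appears at 5 MHz.
52 MHz mod fs = 22 MHz.
22 MHz > fs/2 = 15 MHz, folds to fs − 22 MHz = 8 MHz.
27.5 MHz > fs/2 = 15 MHz, folds to fs − 27.5 MHz = 2.5 MHz.
20 MHz > fs/2 = 15 MHz, folds to fs − 20 MHz = 10 MHz.
Distinct values: {1.5 MHz, 2.5 MHz, 5 MHz, 8 MHz, 10 MHz} → 5.

5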